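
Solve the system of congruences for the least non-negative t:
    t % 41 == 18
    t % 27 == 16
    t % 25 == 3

7603

From t ≡ 18 (mod 41) write t = 18 + 41s. Substituting into t ≡ 16 (mod 27) gives 41s ≡ 25 (mod 27), and since 14⁻¹ ≡ 2 (mod 27), s ≡ 23. Hence t ≡ 18 + 41·23 = 961 (mod 1107).
From t ≡ 961 (mod 1107) write t = 961 + 1107s. Substituting into t ≡ 3 (mod 25) gives 1107s ≡ 17 (mod 25), and since 7⁻¹ ≡ 18 (mod 25), s ≡ 6. Hence t ≡ 961 + 1107·6 = 7603 (mod 27675).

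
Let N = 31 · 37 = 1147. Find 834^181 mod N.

834

Mod 31: 834 ≡ 28; by Fermat, exponent reduces to 181 mod 30 = 1; 28^1 ≡ 28 (mod 31).
Mod 37: 834 ≡ 20; by Fermat, exponent reduces to 181 mod 36 = 1; 20^1 ≡ 20 (mod 37).
Combine by CRT: x ≡ 28 (mod 31), x ≡ 20 (mod 37) ⇒ x ≡ 834 (mod 1147).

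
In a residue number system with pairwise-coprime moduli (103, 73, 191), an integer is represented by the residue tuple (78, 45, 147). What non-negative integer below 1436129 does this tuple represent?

95456

The moduli are pairwise coprime; N = 103·73·191 = 1436129.
N/103 = 13943; 13943 ≡ 38 (mod 103); 38·19 ≡ 1, so inverse 19.
N/73 = 19673; 19673 ≡ 36 (mod 73); 36·71 ≡ 1, so inverse 71.
N/191 = 7519; 7519 ≡ 70 (mod 191); 70·161 ≡ 1, so inverse 161.
x ≡ 78·13943·19 + 45·19673·71 + 147·7519·161 = 261470934.
261470934 mod 1436129 = 95456.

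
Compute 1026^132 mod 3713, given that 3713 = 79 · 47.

1818

Mod 79: 1026 ≡ 78; by Fermat, exponent reduces to 132 mod 78 = 54; 78^54 ≡ 1 (mod 79).
Mod 47: 1026 ≡ 39; by Fermat, exponent reduces to 132 mod 46 = 40; 39^40 ≡ 32 (mod 47).
Combine by CRT: x ≡ 1 (mod 79), x ≡ 32 (mod 47) ⇒ x ≡ 1818 (mod 3713).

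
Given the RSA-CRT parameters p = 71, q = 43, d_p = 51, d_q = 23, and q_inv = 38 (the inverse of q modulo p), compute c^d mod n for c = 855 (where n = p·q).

2261

m₁ = c^(d_p) mod p: c ≡ 3 (mod 71), and 3^51 mod 71 = 60.
m₂ = c^(d_q) mod q: c ≡ 38 (mod 43), and 38^23 mod 43 = 25.
h = q_inv·(m₁ − m₂) mod p = 38·(60 − 25) mod 71 = 52.
m = m₂ + h·q = 25 + 52·43 = 2261.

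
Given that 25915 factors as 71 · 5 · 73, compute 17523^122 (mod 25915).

14609

Mod 71: 17523 ≡ 57; by Fermat, exponent reduces to 122 mod 70 = 52; 57^52 ≡ 54 (mod 71).
Mod 5: 17523 ≡ 3; by Fermat, exponent reduces to 122 mod 4 = 2; 3^2 ≡ 4 (mod 5).
Mod 73: 17523 ≡ 3; by Fermat, exponent reduces to 122 mod 72 = 50; 3^50 ≡ 9 (mod 73).
Combine by CRT: x ≡ 54 (mod 71), x ≡ 4 (mod 5), x ≡ 9 (mod 73) ⇒ x ≡ 14609 (mod 25915).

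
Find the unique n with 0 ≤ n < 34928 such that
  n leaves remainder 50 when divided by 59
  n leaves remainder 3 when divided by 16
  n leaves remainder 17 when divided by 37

22883

Combine the congruences pairwise.
From n ≡ 50 (mod 59) write n = 50 + 59t. Substituting into n ≡ 3 (mod 16) gives 59t ≡ 1 (mod 16), and since 11⁻¹ ≡ 3 (mod 16), t ≡ 3. Hence n ≡ 50 + 59·3 = 227 (mod 944).
From n ≡ 227 (mod 944) write n = 227 + 944t. Substituting into n ≡ 17 (mod 37) gives 944t ≡ 12 (mod 37), and since 19⁻¹ ≡ 2 (mod 37), t ≡ 24. Hence n ≡ 227 + 944·24 = 22883 (mod 34928).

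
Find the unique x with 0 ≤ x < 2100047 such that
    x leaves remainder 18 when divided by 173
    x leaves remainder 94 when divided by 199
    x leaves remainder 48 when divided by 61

695997

From x ≡ 18 (mod 173) write x = 18 + 173t. Substituting into x ≡ 94 (mod 199) gives 173t ≡ 76 (mod 199), and since 173⁻¹ ≡ 176 (mod 199), t ≡ 43. Hence x ≡ 18 + 173·43 = 7457 (mod 34427).
From x ≡ 7457 (mod 34427) write x = 7457 + 34427t. Substituting into x ≡ 48 (mod 61) gives 34427t ≡ 33 (mod 61), and since 23⁻¹ ≡ 8 (mod 61), t ≡ 20. Hence x ≡ 7457 + 34427·20 = 695997 (mod 2100047).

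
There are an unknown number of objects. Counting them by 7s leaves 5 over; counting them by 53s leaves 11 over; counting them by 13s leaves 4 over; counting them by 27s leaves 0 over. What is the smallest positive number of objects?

123660

Combine the congruences pairwise.
From N ≡ 5 (mod 7) write N = 5 + 7t. Substituting into N ≡ 11 (mod 53) gives 7t ≡ 6 (mod 53), and since 7⁻¹ ≡ 38 (mod 53), t ≡ 16. Hence N ≡ 5 + 7·16 = 117 (mod 371).
From N ≡ 117 (mod 371) write N = 117 + 371t. Substituting into N ≡ 4 (mod 13) gives 371t ≡ 4 (mod 13), and since 7⁻¹ ≡ 2 (mod 13), t ≡ 8. Hence N ≡ 117 + 371·8 = 3085 (mod 4823).
From N ≡ 3085 (mod 4823) write N = 3085 + 4823t. Substituting into N ≡ 0 (mod 27) gives 4823t ≡ 20 (mod 27), and since 17⁻¹ ≡ 8 (mod 27), t ≡ 25. Hence N ≡ 3085 + 4823·25 = 123660 (mod 130221).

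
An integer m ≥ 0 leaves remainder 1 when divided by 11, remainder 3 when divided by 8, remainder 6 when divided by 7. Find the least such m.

The moduli are pairwise coprime; N = 11·8·7 = 616.
N/11 = 56; 56 ≡ 1 (mod 11), inverse 1.
N/8 = 77; 77 ≡ 5 (mod 8); 5·5 ≡ 1, so inverse 5.
N/7 = 88; 88 ≡ 4 (mod 7); 4·2 ≡ 1, so inverse 2.
m ≡ 1·56·1 + 3·77·5 + 6·88·2 = 2267.
2267 mod 616 = 419.

419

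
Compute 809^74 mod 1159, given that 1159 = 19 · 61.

957

Mod 19: 809 ≡ 11; by Fermat, exponent reduces to 74 mod 18 = 2; 11^2 ≡ 7 (mod 19).
Mod 61: 809 ≡ 16; by Fermat, exponent reduces to 74 mod 60 = 14; 16^14 ≡ 42 (mod 61).
Combine by CRT: x ≡ 7 (mod 19), x ≡ 42 (mod 61) ⇒ x ≡ 957 (mod 1159).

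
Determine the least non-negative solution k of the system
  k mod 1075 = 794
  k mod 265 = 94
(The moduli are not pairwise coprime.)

26594

gcd(1075, 265) = 5 and 5 | (94 − 794), so the pair is consistent; merging gives k ≡ 26594 (mod 56975), where 56975 = lcm(1075, 265).
The solution is unique modulo lcm(1075, 265) = 56975.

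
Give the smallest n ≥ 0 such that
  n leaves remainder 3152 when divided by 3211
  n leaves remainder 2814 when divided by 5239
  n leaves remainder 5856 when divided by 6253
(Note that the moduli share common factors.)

3670114

Combine the congruences pairwise.
gcd(3211, 5239) = 169 and 169 | (2814 − 3152), so the pair is consistent; merging gives n ≡ 86638 (mod 99541), where 99541 = lcm(3211, 5239).
gcd(99541, 6253) = 169 and 169 | (5856 − 86638), so the pair is consistent; merging gives n ≡ 3670114 (mod 3683017), where 3683017 = lcm(99541, 6253).
The solution is unique modulo lcm(3211, 5239, 6253) = 3683017.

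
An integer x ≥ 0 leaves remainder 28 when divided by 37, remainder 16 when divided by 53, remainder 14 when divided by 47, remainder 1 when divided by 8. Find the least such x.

484913

The moduli are pairwise coprime; N = 37·53·47·8 = 737336.
N/37 = 19928; 19928 ≡ 22 (mod 37); 22·32 ≡ 1, so inverse 32.
N/53 = 13912; 13912 ≡ 26 (mod 53); 26·51 ≡ 1, so inverse 51.
N/47 = 15688; 15688 ≡ 37 (mod 47); 37·14 ≡ 1, so inverse 14.
N/8 = 92167; 92167 ≡ 7 (mod 8); 7·7 ≡ 1, so inverse 7.
x ≡ 28·19928·32 + 16·13912·51 + 14·15688·14 + 1·92167·7 = 32927697.
32927697 mod 737336 = 484913.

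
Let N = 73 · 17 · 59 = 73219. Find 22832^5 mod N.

33865

Mod 73: 22832 ≡ 56; 56^5 ≡ 66 (mod 73).
Mod 17: 22832 ≡ 1; 1^5 ≡ 1 (mod 17).
Mod 59: 22832 ≡ 58; 58^5 ≡ 58 (mod 59).
Combine by CRT: x ≡ 66 (mod 73), x ≡ 1 (mod 17), x ≡ 58 (mod 59) ⇒ x ≡ 33865 (mod 73219).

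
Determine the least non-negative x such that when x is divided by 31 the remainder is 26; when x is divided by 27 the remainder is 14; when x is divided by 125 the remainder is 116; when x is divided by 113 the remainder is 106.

The moduli are pairwise coprime; N = 31·27·125·113 = 11822625.
N/31 = 381375; 381375 ≡ 13 (mod 31); 13·12 ≡ 1, so inverse 12.
N/27 = 437875; 437875 ≡ 16 (mod 27); 16·22 ≡ 1, so inverse 22.
N/125 = 94581; 94581 ≡ 81 (mod 125); 81·71 ≡ 1, so inverse 71.
N/113 = 104625; 104625 ≡ 100 (mod 113); 100·26 ≡ 1, so inverse 26.
x ≡ 26·381375·12 + 14·437875·22 + 116·94581·71 + 106·104625·26 = 1321170116.
1321170116 mod 11822625 = 8858741.

8858741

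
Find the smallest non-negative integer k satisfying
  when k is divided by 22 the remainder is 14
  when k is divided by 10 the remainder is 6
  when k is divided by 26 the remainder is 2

366

Combine the congruences pairwise.
gcd(22, 10) = 2 and 2 | (6 − 14), so the pair is consistent; merging gives k ≡ 36 (mod 110), where 110 = lcm(22, 10).
gcd(110, 26) = 2 and 2 | (2 − 36), so the pair is consistent; merging gives k ≡ 366 (mod 1430), where 1430 = lcm(110, 26).
The solution is unique modulo lcm(22, 10, 26) = 1430.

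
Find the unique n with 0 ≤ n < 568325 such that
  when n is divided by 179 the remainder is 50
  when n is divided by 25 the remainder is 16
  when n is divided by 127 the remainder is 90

Combine the congruences pairwise.
From n ≡ 50 (mod 179) write n = 50 + 179t. Substituting into n ≡ 16 (mod 25) gives 179t ≡ 16 (mod 25), and since 4⁻¹ ≡ 19 (mod 25), t ≡ 4. Hence n ≡ 50 + 179·4 = 766 (mod 4475).
From n ≡ 766 (mod 4475) write n = 766 + 4475t. Substituting into n ≡ 90 (mod 127) gives 4475t ≡ 86 (mod 127), and since 30⁻¹ ≡ 72 (mod 127), t ≡ 96. Hence n ≡ 766 + 4475·96 = 430366 (mod 568325).

430366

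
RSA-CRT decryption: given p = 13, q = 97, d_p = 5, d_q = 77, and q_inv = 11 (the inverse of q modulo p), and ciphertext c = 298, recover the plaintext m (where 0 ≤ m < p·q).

m₁ = c^(d_p) mod p: c ≡ 12 (mod 13), and 12^5 mod 13 = 12.
m₂ = c^(d_q) mod q: c ≡ 7 (mod 97), and 7^77 mod 97 = 87.
h = q_inv·(m₁ − m₂) mod p = 11·(12 − 87) mod 13 = 7.
m = m₂ + h·q = 87 + 7·97 = 766.

766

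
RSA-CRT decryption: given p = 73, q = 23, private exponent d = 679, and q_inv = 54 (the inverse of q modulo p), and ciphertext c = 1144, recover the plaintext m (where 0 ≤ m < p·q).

d_p = d mod (p−1) = 679 mod 72 = 31; d_q = d mod (q−1) = 19.
m₁ = c^(d_p) mod p: c ≡ 49 (mod 73), and 49^31 mod 73 = 24.
m₂ = c^(d_q) mod q: c ≡ 17 (mod 23), and 17^19 mod 23 = 5.
h = q_inv·(m₁ − m₂) mod p = 54·(24 − 5) mod 73 = 4.
m = m₂ + h·q = 5 + 4·23 = 97.

97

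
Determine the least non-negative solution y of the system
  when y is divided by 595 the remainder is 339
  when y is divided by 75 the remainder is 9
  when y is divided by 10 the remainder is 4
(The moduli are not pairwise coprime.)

Combine the congruences pairwise.
gcd(595, 75) = 5 and 5 | (9 − 339), so the pair is consistent; merging gives y ≡ 3909 (mod 8925), where 8925 = lcm(595, 75).
gcd(8925, 10) = 5 and 5 | (4 − 3909), so the pair is consistent; merging gives y ≡ 12834 (mod 17850), where 17850 = lcm(8925, 10).
The solution is unique modulo lcm(595, 75, 10) = 17850.

12834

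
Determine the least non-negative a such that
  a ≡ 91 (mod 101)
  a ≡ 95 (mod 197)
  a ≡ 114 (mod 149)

1277640

The moduli are pairwise coprime; N = 101·197·149 = 2964653.
N/101 = 29353; 29353 ≡ 63 (mod 101); 63·93 ≡ 1, so inverse 93.
N/197 = 15049; 15049 ≡ 77 (mod 197); 77·87 ≡ 1, so inverse 87.
N/149 = 19897; 19897 ≡ 80 (mod 149); 80·95 ≡ 1, so inverse 95.
a ≡ 91·29353·93 + 95·15049·87 + 114·19897·95 = 588278934.
588278934 mod 2964653 = 1277640.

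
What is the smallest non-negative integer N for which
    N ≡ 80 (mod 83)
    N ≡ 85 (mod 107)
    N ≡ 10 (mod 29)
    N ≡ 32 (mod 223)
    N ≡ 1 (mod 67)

The moduli are pairwise coprime; M = 83·107·29·223·67 = 3848039609.
M/83 = 46361923; 46361923 ≡ 32 (mod 83); 32·13 ≡ 1, so inverse 13.
M/107 = 35962987; 35962987 ≡ 73 (mod 107); 73·22 ≡ 1, so inverse 22.
M/29 = 132691021; 132691021 ≡ 13 (mod 29); 13·9 ≡ 1, so inverse 9.
M/223 = 17255783; 17255783 ≡ 43 (mod 223); 43·83 ≡ 1, so inverse 83.
M/67 = 57433427; 57433427 ≡ 22 (mod 67); 22·64 ≡ 1, so inverse 64.
N ≡ 80·46361923·13 + 85·35962987·22 + 10·132691021·9 + 32·17255783·83 + 1·57433427·64 = 176916476476.
176916476476 mod 3848039609 = 3754694071.

3754694071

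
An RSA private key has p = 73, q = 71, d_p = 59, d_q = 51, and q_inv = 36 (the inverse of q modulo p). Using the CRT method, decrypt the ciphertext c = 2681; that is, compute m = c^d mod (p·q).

m₁ = c^(d_p) mod p: c ≡ 53 (mod 73), and 53^59 mod 73 = 47.
m₂ = c^(d_q) mod q: c ≡ 54 (mod 71), and 54^51 mod 71 = 54.
h = q_inv·(m₁ − m₂) mod p = 36·(47 − 54) mod 73 = 40.
m = m₂ + h·q = 54 + 40·71 = 2894.

2894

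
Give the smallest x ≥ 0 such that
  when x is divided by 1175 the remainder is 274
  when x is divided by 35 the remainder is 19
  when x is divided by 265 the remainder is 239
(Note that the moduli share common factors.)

127174

gcd(1175, 35) = 5 and 5 | (19 − 274), so the pair is consistent; merging gives x ≡ 3799 (mod 8225), where 8225 = lcm(1175, 35).
gcd(8225, 265) = 5 and 5 | (239 − 3799), so the pair is consistent; merging gives x ≡ 127174 (mod 435925), where 435925 = lcm(8225, 265).
The solution is unique modulo lcm(1175, 35, 265) = 435925.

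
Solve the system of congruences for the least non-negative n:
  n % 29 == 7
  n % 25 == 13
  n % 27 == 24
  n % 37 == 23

663063

Combine the congruences pairwise.
From n ≡ 7 (mod 29) write n = 7 + 29t. Substituting into n ≡ 13 (mod 25) gives 29t ≡ 6 (mod 25), and since 4⁻¹ ≡ 19 (mod 25), t ≡ 14. Hence n ≡ 7 + 29·14 = 413 (mod 725).
From n ≡ 413 (mod 725) write n = 413 + 725t. Substituting into n ≡ 24 (mod 27) gives 725t ≡ 16 (mod 27), and since 23⁻¹ ≡ 20 (mod 27), t ≡ 23. Hence n ≡ 413 + 725·23 = 17088 (mod 19575).
From n ≡ 17088 (mod 19575) write n = 17088 + 19575t. Substituting into n ≡ 23 (mod 37) gives 19575t ≡ 29 (mod 37), and since 2⁻¹ ≡ 19 (mod 37), t ≡ 33. Hence n ≡ 17088 + 19575·33 = 663063 (mod 724275).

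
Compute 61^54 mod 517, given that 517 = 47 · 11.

383

Mod 47: 61 ≡ 14; by Fermat, exponent reduces to 54 mod 46 = 8; 14^8 ≡ 7 (mod 47).
Mod 11: 61 ≡ 6; by Fermat, exponent reduces to 54 mod 10 = 4; 6^4 ≡ 9 (mod 11).
Combine by CRT: x ≡ 7 (mod 47), x ≡ 9 (mod 11) ⇒ x ≡ 383 (mod 517).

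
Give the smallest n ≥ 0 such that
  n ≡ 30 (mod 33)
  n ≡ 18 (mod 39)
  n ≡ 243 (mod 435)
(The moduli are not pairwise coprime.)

20688

Combine the congruences pairwise.
gcd(33, 39) = 3 and 3 | (18 − 30), so the pair is consistent; merging gives n ≡ 96 (mod 429), where 429 = lcm(33, 39).
gcd(429, 435) = 3 and 3 | (243 − 96), so the pair is consistent; merging gives n ≡ 20688 (mod 62205), where 62205 = lcm(429, 435).
The solution is unique modulo lcm(33, 39, 435) = 62205.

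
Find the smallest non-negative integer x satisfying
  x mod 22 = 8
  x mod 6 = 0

Combine the congruences pairwise.
gcd(22, 6) = 2 and 2 | (0 − 8), so the pair is consistent; merging gives x ≡ 30 (mod 66), where 66 = lcm(22, 6).
The solution is unique modulo lcm(22, 6) = 66.

30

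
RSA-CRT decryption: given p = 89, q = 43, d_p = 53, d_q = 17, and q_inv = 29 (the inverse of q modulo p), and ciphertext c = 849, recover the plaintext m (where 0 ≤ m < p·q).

m₁ = c^(d_p) mod p: c ≡ 48 (mod 89), and 48^53 mod 89 = 66.
m₂ = c^(d_q) mod q: c ≡ 32 (mod 43), and 32^17 mod 43 = 2.
h = q_inv·(m₁ − m₂) mod p = 29·(66 − 2) mod 89 = 76.
m = m₂ + h·q = 2 + 76·43 = 3270.

3270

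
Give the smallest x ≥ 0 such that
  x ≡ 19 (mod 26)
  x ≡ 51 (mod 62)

Combine the congruences pairwise.
gcd(26, 62) = 2 and 2 | (51 − 19), so the pair is consistent; merging gives x ≡ 175 (mod 806), where 806 = lcm(26, 62).
The solution is unique modulo lcm(26, 62) = 806.

175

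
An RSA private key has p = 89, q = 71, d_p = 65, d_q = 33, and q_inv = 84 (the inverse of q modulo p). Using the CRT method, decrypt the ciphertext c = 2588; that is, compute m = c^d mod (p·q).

6009

m₁ = c^(d_p) mod p: c ≡ 7 (mod 89), and 7^65 mod 89 = 46.
m₂ = c^(d_q) mod q: c ≡ 32 (mod 71), and 32^33 mod 71 = 45.
h = q_inv·(m₁ − m₂) mod p = 84·(46 − 45) mod 89 = 84.
m = m₂ + h·q = 45 + 84·71 = 6009.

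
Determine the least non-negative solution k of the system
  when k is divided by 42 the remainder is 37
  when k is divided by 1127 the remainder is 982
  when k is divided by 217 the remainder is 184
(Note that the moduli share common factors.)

119317

Combine the congruences pairwise.
gcd(42, 1127) = 7 and 7 | (982 − 37), so the pair is consistent; merging gives k ≡ 4363 (mod 6762), where 6762 = lcm(42, 1127).
gcd(6762, 217) = 7 and 7 | (184 − 4363), so the pair is consistent; merging gives k ≡ 119317 (mod 209622), where 209622 = lcm(6762, 217).
The solution is unique modulo lcm(42, 1127, 217) = 209622.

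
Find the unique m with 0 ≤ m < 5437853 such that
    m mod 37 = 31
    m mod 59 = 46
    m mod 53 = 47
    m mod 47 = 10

From m ≡ 31 (mod 37) write m = 31 + 37t. Substituting into m ≡ 46 (mod 59) gives 37t ≡ 15 (mod 59), and since 37⁻¹ ≡ 8 (mod 59), t ≡ 2. Hence m ≡ 31 + 37·2 = 105 (mod 2183).
From m ≡ 105 (mod 2183) write m = 105 + 2183t. Substituting into m ≡ 47 (mod 53) gives 2183t ≡ 48 (mod 53), and since 10⁻¹ ≡ 16 (mod 53), t ≡ 26. Hence m ≡ 105 + 2183·26 = 56863 (mod 115699).
From m ≡ 56863 (mod 115699) write m = 56863 + 115699t. Substituting into m ≡ 10 (mod 47) gives 115699t ≡ 17 (mod 47), and since 32⁻¹ ≡ 25 (mod 47), t ≡ 2. Hence m ≡ 56863 + 115699·2 = 288261 (mod 5437853).

288261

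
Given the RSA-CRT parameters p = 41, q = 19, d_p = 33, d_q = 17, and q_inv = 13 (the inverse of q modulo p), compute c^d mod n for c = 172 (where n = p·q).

m₁ = c^(d_p) mod p: c ≡ 8 (mod 41), and 8^33 mod 41 = 21.
m₂ = c^(d_q) mod q: c ≡ 1 (mod 19), and 1^17 mod 19 = 1.
h = q_inv·(m₁ − m₂) mod p = 13·(21 − 1) mod 41 = 14.
m = m₂ + h·q = 1 + 14·19 = 267.

267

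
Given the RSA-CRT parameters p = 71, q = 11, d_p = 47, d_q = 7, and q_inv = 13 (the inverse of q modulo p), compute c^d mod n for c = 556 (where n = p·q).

646

m₁ = c^(d_p) mod p: c ≡ 59 (mod 71), and 59^47 mod 71 = 7.
m₂ = c^(d_q) mod q: c ≡ 6 (mod 11), and 6^7 mod 11 = 8.
h = q_inv·(m₁ − m₂) mod p = 13·(7 − 8) mod 71 = 58.
m = m₂ + h·q = 8 + 58·11 = 646.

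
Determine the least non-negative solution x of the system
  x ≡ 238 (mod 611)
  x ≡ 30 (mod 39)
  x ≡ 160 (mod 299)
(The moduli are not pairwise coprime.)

24678

Combine the congruences pairwise.
gcd(611, 39) = 13 and 13 | (30 − 238), so the pair is consistent; merging gives x ≡ 849 (mod 1833), where 1833 = lcm(611, 39).
gcd(1833, 299) = 13 and 13 | (160 − 849), so the pair is consistent; merging gives x ≡ 24678 (mod 42159), where 42159 = lcm(1833, 299).
The solution is unique modulo lcm(611, 39, 299) = 42159.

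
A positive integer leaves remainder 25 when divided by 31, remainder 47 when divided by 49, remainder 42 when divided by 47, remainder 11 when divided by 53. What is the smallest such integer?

2690980

Combine the congruences pairwise.
From x ≡ 25 (mod 31) write x = 25 + 31t. Substituting into x ≡ 47 (mod 49) gives 31t ≡ 22 (mod 49), and since 31⁻¹ ≡ 19 (mod 49), t ≡ 26. Hence x ≡ 25 + 31·26 = 831 (mod 1519).
From x ≡ 831 (mod 1519) write x = 831 + 1519t. Substituting into x ≡ 42 (mod 47) gives 1519t ≡ 10 (mod 47), and since 15⁻¹ ≡ 22 (mod 47), t ≡ 32. Hence x ≡ 831 + 1519·32 = 49439 (mod 71393).
From x ≡ 49439 (mod 71393) write x = 49439 + 71393t. Substituting into x ≡ 11 (mod 53) gives 71393t ≡ 21 (mod 53), and since 2⁻¹ ≡ 27 (mod 53), t ≡ 37. Hence x ≡ 49439 + 71393·37 = 2690980 (mod 3783829).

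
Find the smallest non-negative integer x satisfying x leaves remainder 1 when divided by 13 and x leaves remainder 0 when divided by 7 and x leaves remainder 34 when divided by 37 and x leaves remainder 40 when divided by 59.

The moduli are pairwise coprime; N = 13·7·37·59 = 198653.
N/13 = 15281; 15281 ≡ 6 (mod 13); 6·11 ≡ 1, so inverse 11.
N/7 = 28379; 28379 ≡ 1 (mod 7), inverse 1.
N/37 = 5369; 5369 ≡ 4 (mod 37); 4·28 ≡ 1, so inverse 28.
N/59 = 3367; 3367 ≡ 4 (mod 59); 4·15 ≡ 1, so inverse 15.
x ≡ 1·15281·11 + 0·28379·1 + 34·5369·28 + 40·3367·15 = 7299579.
7299579 mod 198653 = 148071.

148071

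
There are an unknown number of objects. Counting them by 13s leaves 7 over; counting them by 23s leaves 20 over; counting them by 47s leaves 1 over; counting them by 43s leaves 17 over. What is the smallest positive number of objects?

315465

From N ≡ 7 (mod 13) write N = 7 + 13t. Substituting into N ≡ 20 (mod 23) gives 13t ≡ 13 (mod 23), and since 13⁻¹ ≡ 16 (mod 23), t ≡ 1. Hence N ≡ 7 + 13·1 = 20 (mod 299).
From N ≡ 20 (mod 299) write N = 20 + 299t. Substituting into N ≡ 1 (mod 47) gives 299t ≡ 28 (mod 47), and since 17⁻¹ ≡ 36 (mod 47), t ≡ 21. Hence N ≡ 20 + 299·21 = 6299 (mod 14053).
From N ≡ 6299 (mod 14053) write N = 6299 + 14053t. Substituting into N ≡ 17 (mod 43) gives 14053t ≡ 39 (mod 43), and since 35⁻¹ ≡ 16 (mod 43), t ≡ 22. Hence N ≡ 6299 + 14053·22 = 315465 (mod 604279).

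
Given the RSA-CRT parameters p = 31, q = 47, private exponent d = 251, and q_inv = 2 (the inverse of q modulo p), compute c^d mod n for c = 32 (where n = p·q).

249

d_p = d mod (p−1) = 251 mod 30 = 11; d_q = d mod (q−1) = 21.
m₁ = c^(d_p) mod p: c ≡ 1 (mod 31), and 1^11 mod 31 = 1.
m₂ = c^(d_q) mod q: c ≡ 32 (mod 47), and 32^21 mod 47 = 14.
h = q_inv·(m₁ − m₂) mod p = 2·(1 − 14) mod 31 = 5.
m = m₂ + h·q = 14 + 5·47 = 249.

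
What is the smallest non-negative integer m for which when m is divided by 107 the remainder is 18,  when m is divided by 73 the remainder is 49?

From m ≡ 18 (mod 107) write m = 18 + 107t. Substituting into m ≡ 49 (mod 73) gives 107t ≡ 31 (mod 73), and since 34⁻¹ ≡ 58 (mod 73), t ≡ 46. Hence m ≡ 18 + 107·46 = 4940 (mod 7811).

4940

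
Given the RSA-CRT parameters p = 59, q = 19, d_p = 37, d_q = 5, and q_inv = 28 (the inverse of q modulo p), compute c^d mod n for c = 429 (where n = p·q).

m₁ = c^(d_p) mod p: c ≡ 16 (mod 59), and 16^37 mod 59 = 51.
m₂ = c^(d_q) mod q: c ≡ 11 (mod 19), and 11^5 mod 19 = 7.
h = q_inv·(m₁ − m₂) mod p = 28·(51 − 7) mod 59 = 52.
m = m₂ + h·q = 7 + 52·19 = 995.

995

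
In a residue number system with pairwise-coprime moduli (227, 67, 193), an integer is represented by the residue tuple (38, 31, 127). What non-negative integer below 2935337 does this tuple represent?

1321405

Combine the congruences pairwise.
From x ≡ 38 (mod 227) write x = 38 + 227t. Substituting into x ≡ 31 (mod 67) gives 227t ≡ 60 (mod 67), and since 26⁻¹ ≡ 49 (mod 67), t ≡ 59. Hence x ≡ 38 + 227·59 = 13431 (mod 15209).
From x ≡ 13431 (mod 15209) write x = 13431 + 15209t. Substituting into x ≡ 127 (mod 193) gives 15209t ≡ 13 (mod 193), and since 155⁻¹ ≡ 66 (mod 193), t ≡ 86. Hence x ≡ 13431 + 15209·86 = 1321405 (mod 2935337).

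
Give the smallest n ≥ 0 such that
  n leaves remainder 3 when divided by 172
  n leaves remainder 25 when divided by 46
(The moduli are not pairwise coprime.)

gcd(172, 46) = 2 and 2 | (25 − 3), so the pair is consistent; merging gives n ≡ 347 (mod 3956), where 3956 = lcm(172, 46).
The solution is unique modulo lcm(172, 46) = 3956.

347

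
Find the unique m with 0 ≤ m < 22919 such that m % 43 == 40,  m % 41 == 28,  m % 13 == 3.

From m ≡ 40 (mod 43) write m = 40 + 43t. Substituting into m ≡ 28 (mod 41) gives 43t ≡ 29 (mod 41), and since 2⁻¹ ≡ 21 (mod 41), t ≡ 35. Hence m ≡ 40 + 43·35 = 1545 (mod 1763).
From m ≡ 1545 (mod 1763) write m = 1545 + 1763t. Substituting into m ≡ 3 (mod 13) gives 1763t ≡ 5 (mod 13), and since 8⁻¹ ≡ 5 (mod 13), t ≡ 12. Hence m ≡ 1545 + 1763·12 = 22701 (mod 22919).

22701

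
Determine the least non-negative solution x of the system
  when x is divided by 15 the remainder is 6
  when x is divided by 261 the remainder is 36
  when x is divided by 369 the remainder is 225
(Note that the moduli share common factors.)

18306

gcd(15, 261) = 3 and 3 | (36 − 6), so the pair is consistent; merging gives x ≡ 36 (mod 1305), where 1305 = lcm(15, 261).
gcd(1305, 369) = 9 and 9 | (225 − 36), so the pair is consistent; merging gives x ≡ 18306 (mod 53505), where 53505 = lcm(1305, 369).
The solution is unique modulo lcm(15, 261, 369) = 53505.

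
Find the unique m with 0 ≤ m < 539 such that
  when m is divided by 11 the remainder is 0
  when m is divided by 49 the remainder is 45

From m ≡ 0 (mod 11) write m = 0 + 11t. Substituting into m ≡ 45 (mod 49) gives 11t ≡ 45 (mod 49), and since 11⁻¹ ≡ 9 (mod 49), t ≡ 13. Hence m ≡ 0 + 11·13 = 143 (mod 539).

143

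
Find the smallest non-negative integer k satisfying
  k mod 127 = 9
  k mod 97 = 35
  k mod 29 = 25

The moduli are pairwise coprime; N = 127·97·29 = 357251.
N/127 = 2813; 2813 ≡ 19 (mod 127); 19·107 ≡ 1, so inverse 107.
N/97 = 3683; 3683 ≡ 94 (mod 97); 94·32 ≡ 1, so inverse 32.
N/29 = 12319; 12319 ≡ 23 (mod 29); 23·24 ≡ 1, so inverse 24.
k ≡ 9·2813·107 + 35·3683·32 + 25·12319·24 = 14225279.
14225279 mod 357251 = 292490.

292490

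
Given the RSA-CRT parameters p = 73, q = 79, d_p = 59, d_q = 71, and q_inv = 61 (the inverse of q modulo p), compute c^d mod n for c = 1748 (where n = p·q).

m₁ = c^(d_p) mod p: c ≡ 69 (mod 73), and 69^59 mod 73 = 71.
m₂ = c^(d_q) mod q: c ≡ 10 (mod 79), and 10^71 mod 79 = 18.
h = q_inv·(m₁ − m₂) mod p = 61·(71 − 18) mod 73 = 21.
m = m₂ + h·q = 18 + 21·79 = 1677.

1677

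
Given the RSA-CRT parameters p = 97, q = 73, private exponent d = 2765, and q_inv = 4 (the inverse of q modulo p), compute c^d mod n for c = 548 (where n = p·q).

d_p = d mod (p−1) = 2765 mod 96 = 77; d_q = d mod (q−1) = 29.
m₁ = c^(d_p) mod p: c ≡ 63 (mod 97), and 63^77 mod 97 = 46.
m₂ = c^(d_q) mod q: c ≡ 37 (mod 73), and 37^29 mod 73 = 55.
h = q_inv·(m₁ − m₂) mod p = 4·(46 − 55) mod 97 = 61.
m = m₂ + h·q = 55 + 61·73 = 4508.

4508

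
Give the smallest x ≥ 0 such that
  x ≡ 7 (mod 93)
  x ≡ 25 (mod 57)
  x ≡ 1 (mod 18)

937

Combine the congruences pairwise.
gcd(93, 57) = 3 and 3 | (25 − 7), so the pair is consistent; merging gives x ≡ 937 (mod 1767), where 1767 = lcm(93, 57).
gcd(1767, 18) = 3 and 3 | (1 − 937), so the pair is consistent; merging gives x ≡ 937 (mod 10602), where 10602 = lcm(1767, 18).
The solution is unique modulo lcm(93, 57, 18) = 10602.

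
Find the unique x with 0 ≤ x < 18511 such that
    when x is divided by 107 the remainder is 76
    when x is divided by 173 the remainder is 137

From x ≡ 76 (mod 107) write x = 76 + 107t. Substituting into x ≡ 137 (mod 173) gives 107t ≡ 61 (mod 173), and since 107⁻¹ ≡ 76 (mod 173), t ≡ 138. Hence x ≡ 76 + 107·138 = 14842 (mod 18511).

14842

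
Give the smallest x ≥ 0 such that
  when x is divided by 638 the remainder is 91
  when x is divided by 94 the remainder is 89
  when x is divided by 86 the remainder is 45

1250571

gcd(638, 94) = 2 and 2 | (89 − 91), so the pair is consistent; merging gives x ≡ 21145 (mod 29986), where 29986 = lcm(638, 94).
gcd(29986, 86) = 2 and 2 | (45 − 21145), so the pair is consistent; merging gives x ≡ 1250571 (mod 1289398), where 1289398 = lcm(29986, 86).
The solution is unique modulo lcm(638, 94, 86) = 1289398.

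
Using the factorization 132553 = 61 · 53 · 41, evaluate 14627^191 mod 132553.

Mod 61: 14627 ≡ 48; by Fermat, exponent reduces to 191 mod 60 = 11; 48^11 ≡ 14 (mod 61).
Mod 53: 14627 ≡ 52; by Fermat, exponent reduces to 191 mod 52 = 35; 52^35 ≡ 52 (mod 53).
Mod 41: 14627 ≡ 31; by Fermat, exponent reduces to 191 mod 40 = 31; 31^31 ≡ 31 (mod 41).
Combine by CRT: x ≡ 14 (mod 61), x ≡ 52 (mod 53), x ≡ 31 (mod 41) ⇒ x ≡ 75471 (mod 132553).

75471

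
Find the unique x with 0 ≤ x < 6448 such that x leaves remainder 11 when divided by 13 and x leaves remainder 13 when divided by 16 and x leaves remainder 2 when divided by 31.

From x ≡ 11 (mod 13) write x = 11 + 13t. Substituting into x ≡ 13 (mod 16) gives 13t ≡ 2 (mod 16), and since 13⁻¹ ≡ 5 (mod 16), t ≡ 10. Hence x ≡ 11 + 13·10 = 141 (mod 208).
From x ≡ 141 (mod 208) write x = 141 + 208t. Substituting into x ≡ 2 (mod 31) gives 208t ≡ 16 (mod 31), and since 22⁻¹ ≡ 24 (mod 31), t ≡ 12. Hence x ≡ 141 + 208·12 = 2637 (mod 6448).

2637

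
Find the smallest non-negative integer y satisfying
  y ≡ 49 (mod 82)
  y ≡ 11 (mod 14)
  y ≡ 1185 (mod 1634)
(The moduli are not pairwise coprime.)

131905

gcd(82, 14) = 2 and 2 | (11 − 49), so the pair is consistent; merging gives y ≡ 459 (mod 574), where 574 = lcm(82, 14).
gcd(574, 1634) = 2 and 2 | (1185 − 459), so the pair is consistent; merging gives y ≡ 131905 (mod 468958), where 468958 = lcm(574, 1634).
The solution is unique modulo lcm(82, 14, 1634) = 468958.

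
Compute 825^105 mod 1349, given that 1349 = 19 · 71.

Mod 19: 825 ≡ 8; by Fermat, exponent reduces to 105 mod 18 = 15; 8^15 ≡ 18 (mod 19).
Mod 71: 825 ≡ 44; by Fermat, exponent reduces to 105 mod 70 = 35; 44^35 ≡ 70 (mod 71).
Combine by CRT: x ≡ 18 (mod 19), x ≡ 70 (mod 71) ⇒ x ≡ 1348 (mod 1349).

1348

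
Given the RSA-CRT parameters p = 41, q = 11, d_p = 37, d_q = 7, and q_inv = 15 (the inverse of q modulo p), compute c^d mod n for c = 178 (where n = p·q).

150

m₁ = c^(d_p) mod p: c ≡ 14 (mod 41), and 14^37 mod 41 = 27.
m₂ = c^(d_q) mod q: c ≡ 2 (mod 11), and 2^7 mod 11 = 7.
h = q_inv·(m₁ − m₂) mod p = 15·(27 − 7) mod 41 = 13.
m = m₂ + h·q = 7 + 13·11 = 150.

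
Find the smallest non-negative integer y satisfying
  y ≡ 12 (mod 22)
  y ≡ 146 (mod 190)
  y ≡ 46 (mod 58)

gcd(22, 190) = 2 and 2 | (146 − 12), so the pair is consistent; merging gives y ≡ 716 (mod 2090), where 2090 = lcm(22, 190).
gcd(2090, 58) = 2 and 2 | (46 − 716), so the pair is consistent; merging gives y ≡ 27886 (mod 60610), where 60610 = lcm(2090, 58).
The solution is unique modulo lcm(22, 190, 58) = 60610.

27886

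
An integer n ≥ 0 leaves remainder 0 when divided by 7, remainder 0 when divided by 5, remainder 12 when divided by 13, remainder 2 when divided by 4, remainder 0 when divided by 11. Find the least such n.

Combine the congruences pairwise.
From n ≡ 0 (mod 7) write n = 0 + 7t. Substituting into n ≡ 0 (mod 5) gives 7t ≡ 0 (mod 5), and since 2⁻¹ ≡ 3 (mod 5), t ≡ 0. Hence n ≡ 0 + 7·0 = 0 (mod 35).
From n ≡ 0 (mod 35) write n = 0 + 35t. Substituting into n ≡ 12 (mod 13) gives 35t ≡ 12 (mod 13), and since 9⁻¹ ≡ 3 (mod 13), t ≡ 10. Hence n ≡ 0 + 35·10 = 350 (mod 455).
From n ≡ 350 (mod 455) write n = 350 + 455t. Substituting into n ≡ 2 (mod 4) gives 455t ≡ 0 (mod 4), and since 3⁻¹ ≡ 3 (mod 4), t ≡ 0. Hence n ≡ 350 + 455·0 = 350 (mod 1820).
From n ≡ 350 (mod 1820) write n = 350 + 1820t. Substituting into n ≡ 0 (mod 11) gives 1820t ≡ 2 (mod 11), and since 5⁻¹ ≡ 9 (mod 11), t ≡ 7. Hence n ≡ 350 + 1820·7 = 13090 (mod 20020).

13090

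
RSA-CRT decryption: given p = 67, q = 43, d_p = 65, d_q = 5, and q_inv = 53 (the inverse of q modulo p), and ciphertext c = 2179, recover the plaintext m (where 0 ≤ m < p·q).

1095

m₁ = c^(d_p) mod p: c ≡ 35 (mod 67), and 35^65 mod 67 = 23.
m₂ = c^(d_q) mod q: c ≡ 29 (mod 43), and 29^5 mod 43 = 20.
h = q_inv·(m₁ − m₂) mod p = 53·(23 − 20) mod 67 = 25.
m = m₂ + h·q = 20 + 25·43 = 1095.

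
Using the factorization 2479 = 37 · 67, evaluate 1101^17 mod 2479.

707

Mod 37: 1101 ≡ 28; 28^17 ≡ 4 (mod 37).
Mod 67: 1101 ≡ 29; 29^17 ≡ 37 (mod 67).
Combine by CRT: x ≡ 4 (mod 37), x ≡ 37 (mod 67) ⇒ x ≡ 707 (mod 2479).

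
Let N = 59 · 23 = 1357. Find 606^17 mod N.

Mod 59: 606 ≡ 16; 16^17 ≡ 21 (mod 59).
Mod 23: 606 ≡ 8; 8^17 ≡ 13 (mod 23).
Combine by CRT: x ≡ 21 (mod 59), x ≡ 13 (mod 23) ⇒ x ≡ 611 (mod 1357).

611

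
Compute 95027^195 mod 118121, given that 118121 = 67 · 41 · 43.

Mod 67: 95027 ≡ 21; by Fermat, exponent reduces to 195 mod 66 = 63; 21^63 ≡ 9 (mod 67).
Mod 41: 95027 ≡ 30; by Fermat, exponent reduces to 195 mod 40 = 35; 30^35 ≡ 27 (mod 41).
Mod 43: 95027 ≡ 40; by Fermat, exponent reduces to 195 mod 42 = 27; 40^27 ≡ 41 (mod 43).
Combine by CRT: x ≡ 9 (mod 67), x ≡ 27 (mod 41), x ≡ 41 (mod 43) ⇒ x ≡ 27948 (mod 118121).

27948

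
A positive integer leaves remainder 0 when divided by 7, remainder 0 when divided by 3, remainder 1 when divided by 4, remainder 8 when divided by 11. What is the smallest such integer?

Combine the congruences pairwise.
From a ≡ 0 (mod 7) write a = 0 + 7t. Substituting into a ≡ 0 (mod 3) gives 7t ≡ 0 (mod 3), and since 1⁻¹ ≡ 1 (mod 3), t ≡ 0. Hence a ≡ 0 + 7·0 = 0 (mod 21).
From a ≡ 0 (mod 21) write a = 0 + 21t. Substituting into a ≡ 1 (mod 4) gives 21t ≡ 1 (mod 4), and since 1⁻¹ ≡ 1 (mod 4), t ≡ 1. Hence a ≡ 0 + 21·1 = 21 (mod 84).
From a ≡ 21 (mod 84) write a = 21 + 84t. Substituting into a ≡ 8 (mod 11) gives 84t ≡ 9 (mod 11), and since 7⁻¹ ≡ 8 (mod 11), t ≡ 6. Hence a ≡ 21 + 84·6 = 525 (mod 924).

525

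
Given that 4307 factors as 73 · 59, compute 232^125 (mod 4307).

Mod 73: 232 ≡ 13; by Fermat, exponent reduces to 125 mod 72 = 53; 13^53 ≡ 47 (mod 73).
Mod 59: 232 ≡ 55; by Fermat, exponent reduces to 125 mod 58 = 9; 55^9 ≡ 52 (mod 59).
Combine by CRT: x ≡ 47 (mod 73), x ≡ 52 (mod 59) ⇒ x ≡ 996 (mod 4307).

996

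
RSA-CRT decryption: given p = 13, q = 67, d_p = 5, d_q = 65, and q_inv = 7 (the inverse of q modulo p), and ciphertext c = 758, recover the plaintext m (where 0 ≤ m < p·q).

m₁ = c^(d_p) mod p: c ≡ 4 (mod 13), and 4^5 mod 13 = 10.
m₂ = c^(d_q) mod q: c ≡ 21 (mod 67), and 21^65 mod 67 = 16.
h = q_inv·(m₁ − m₂) mod p = 7·(10 − 16) mod 13 = 10.
m = m₂ + h·q = 16 + 10·67 = 686.

686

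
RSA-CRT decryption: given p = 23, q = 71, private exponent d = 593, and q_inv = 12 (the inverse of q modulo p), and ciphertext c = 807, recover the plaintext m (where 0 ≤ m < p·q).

d_p = d mod (p−1) = 593 mod 22 = 21; d_q = d mod (q−1) = 33.
m₁ = c^(d_p) mod p: c ≡ 2 (mod 23), and 2^21 mod 23 = 12.
m₂ = c^(d_q) mod q: c ≡ 26 (mod 71), and 26^33 mod 71 = 23.
h = q_inv·(m₁ − m₂) mod p = 12·(12 − 23) mod 23 = 6.
m = m₂ + h·q = 23 + 6·71 = 449.

449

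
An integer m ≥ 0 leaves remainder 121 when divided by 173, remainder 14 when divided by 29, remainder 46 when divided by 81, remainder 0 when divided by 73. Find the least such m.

From m ≡ 121 (mod 173) write m = 121 + 173t. Substituting into m ≡ 14 (mod 29) gives 173t ≡ 9 (mod 29), and since 28⁻¹ ≡ 28 (mod 29), t ≡ 20. Hence m ≡ 121 + 173·20 = 3581 (mod 5017).
From m ≡ 3581 (mod 5017) write m = 3581 + 5017t. Substituting into m ≡ 46 (mod 81) gives 5017t ≡ 29 (mod 81), and since 76⁻¹ ≡ 16 (mod 81), t ≡ 59. Hence m ≡ 3581 + 5017·59 = 299584 (mod 406377).
From m ≡ 299584 (mod 406377) write m = 299584 + 406377t. Substituting into m ≡ 0 (mod 73) gives 406377t ≡ 8 (mod 73), and since 59⁻¹ ≡ 26 (mod 73), t ≡ 62. Hence m ≡ 299584 + 406377·62 = 25494958 (mod 29665521).

25494958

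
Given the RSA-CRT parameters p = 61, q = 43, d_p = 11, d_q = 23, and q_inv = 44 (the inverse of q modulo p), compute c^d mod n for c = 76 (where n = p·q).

1964

m₁ = c^(d_p) mod p: c ≡ 15 (mod 61), and 15^11 mod 61 = 12.
m₂ = c^(d_q) mod q: c ≡ 33 (mod 43), and 33^23 mod 43 = 29.
h = q_inv·(m₁ − m₂) mod p = 44·(12 − 29) mod 61 = 45.
m = m₂ + h·q = 29 + 45·43 = 1964.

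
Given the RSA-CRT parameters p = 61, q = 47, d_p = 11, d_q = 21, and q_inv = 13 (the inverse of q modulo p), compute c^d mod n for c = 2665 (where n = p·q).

m₁ = c^(d_p) mod p: c ≡ 42 (mod 61), and 42^11 mod 61 = 22.
m₂ = c^(d_q) mod q: c ≡ 33 (mod 47), and 33^21 mod 47 = 41.
h = q_inv·(m₁ − m₂) mod p = 13·(22 − 41) mod 61 = 58.
m = m₂ + h·q = 41 + 58·47 = 2767.

2767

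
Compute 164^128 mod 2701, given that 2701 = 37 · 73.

Mod 37: 164 ≡ 16; by Fermat, exponent reduces to 128 mod 36 = 20; 16^20 ≡ 34 (mod 37).
Mod 73: 164 ≡ 18; by Fermat, exponent reduces to 128 mod 72 = 56; 18^56 ≡ 32 (mod 73).
Combine by CRT: x ≡ 34 (mod 37), x ≡ 32 (mod 73) ⇒ x ≡ 2587 (mod 2701).

2587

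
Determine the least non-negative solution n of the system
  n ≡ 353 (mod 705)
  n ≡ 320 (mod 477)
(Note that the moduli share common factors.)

Combine the congruences pairwise.
gcd(705, 477) = 3 and 3 | (320 − 353), so the pair is consistent; merging gives n ≡ 66623 (mod 112095), where 112095 = lcm(705, 477).
The solution is unique modulo lcm(705, 477) = 112095.

66623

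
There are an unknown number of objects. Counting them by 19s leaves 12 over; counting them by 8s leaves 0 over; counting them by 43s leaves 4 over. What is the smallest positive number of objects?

4648

Combine the congruences pairwise.
From N ≡ 12 (mod 19) write N = 12 + 19t. Substituting into N ≡ 0 (mod 8) gives 19t ≡ 4 (mod 8), and since 3⁻¹ ≡ 3 (mod 8), t ≡ 4. Hence N ≡ 12 + 19·4 = 88 (mod 152).
From N ≡ 88 (mod 152) write N = 88 + 152t. Substituting into N ≡ 4 (mod 43) gives 152t ≡ 2 (mod 43), and since 23⁻¹ ≡ 15 (mod 43), t ≡ 30. Hence N ≡ 88 + 152·30 = 4648 (mod 6536).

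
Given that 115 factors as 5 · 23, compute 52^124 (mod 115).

101

Mod 5: 52 ≡ 2; since 4 | 124, by Fermat 2^124 ≡ 1 (mod 5).
Mod 23: 52 ≡ 6; by Fermat, exponent reduces to 124 mod 22 = 14; 6^14 ≡ 9 (mod 23).
Combine by CRT: x ≡ 1 (mod 5), x ≡ 9 (mod 23) ⇒ x ≡ 101 (mod 115).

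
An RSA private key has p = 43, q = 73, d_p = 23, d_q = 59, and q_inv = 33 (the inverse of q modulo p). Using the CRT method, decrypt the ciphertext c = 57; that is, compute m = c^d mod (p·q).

m₁ = c^(d_p) mod p: c ≡ 14 (mod 43), and 14^23 mod 43 = 24.
m₂ = c^(d_q) mod q: c ≡ 57 (mod 73), and 57^59 mod 73 = 69.
h = q_inv·(m₁ − m₂) mod p = 33·(24 − 69) mod 43 = 20.
m = m₂ + h·q = 69 + 20·73 = 1529.

1529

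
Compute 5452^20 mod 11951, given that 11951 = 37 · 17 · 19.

6898

Mod 37: 5452 ≡ 13; 13^20 ≡ 16 (mod 37).
Mod 17: 5452 ≡ 12; by Fermat, exponent reduces to 20 mod 16 = 4; 12^4 ≡ 13 (mod 17).
Mod 19: 5452 ≡ 18; by Fermat, exponent reduces to 20 mod 18 = 2; 18^2 ≡ 1 (mod 19).
Combine by CRT: x ≡ 16 (mod 37), x ≡ 13 (mod 17), x ≡ 1 (mod 19) ⇒ x ≡ 6898 (mod 11951).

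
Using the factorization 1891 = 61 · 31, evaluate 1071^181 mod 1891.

1071

Mod 61: 1071 ≡ 34; by Fermat, exponent reduces to 181 mod 60 = 1; 34^1 ≡ 34 (mod 61).
Mod 31: 1071 ≡ 17; by Fermat, exponent reduces to 181 mod 30 = 1; 17^1 ≡ 17 (mod 31).
Combine by CRT: x ≡ 34 (mod 61), x ≡ 17 (mod 31) ⇒ x ≡ 1071 (mod 1891).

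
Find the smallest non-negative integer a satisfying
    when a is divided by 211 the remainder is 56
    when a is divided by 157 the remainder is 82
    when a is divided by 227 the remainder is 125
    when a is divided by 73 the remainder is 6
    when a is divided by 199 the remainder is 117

12074039552

Combine the congruences pairwise.
From a ≡ 56 (mod 211) write a = 56 + 211t. Substituting into a ≡ 82 (mod 157) gives 211t ≡ 26 (mod 157), and since 54⁻¹ ≡ 32 (mod 157), t ≡ 47. Hence a ≡ 56 + 211·47 = 9973 (mod 33127).
From a ≡ 9973 (mod 33127) write a = 9973 + 33127t. Substituting into a ≡ 125 (mod 227) gives 33127t ≡ 140 (mod 227), and since 212⁻¹ ≡ 121 (mod 227), t ≡ 142. Hence a ≡ 9973 + 33127·142 = 4714007 (mod 7519829).
From a ≡ 4714007 (mod 7519829) write a = 4714007 + 7519829t. Substituting into a ≡ 6 (mod 73) gives 7519829t ≡ 47 (mod 73), and since 26⁻¹ ≡ 59 (mod 73), t ≡ 72. Hence a ≡ 4714007 + 7519829·72 = 546141695 (mod 548947517).
From a ≡ 546141695 (mod 548947517) write a = 546141695 + 548947517t. Substituting into a ≡ 117 (mod 199) gives 548947517t ≡ 191 (mod 199), and since 47⁻¹ ≡ 72 (mod 199), t ≡ 21. Hence a ≡ 546141695 + 548947517·21 = 12074039552 (mod 109240555883).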